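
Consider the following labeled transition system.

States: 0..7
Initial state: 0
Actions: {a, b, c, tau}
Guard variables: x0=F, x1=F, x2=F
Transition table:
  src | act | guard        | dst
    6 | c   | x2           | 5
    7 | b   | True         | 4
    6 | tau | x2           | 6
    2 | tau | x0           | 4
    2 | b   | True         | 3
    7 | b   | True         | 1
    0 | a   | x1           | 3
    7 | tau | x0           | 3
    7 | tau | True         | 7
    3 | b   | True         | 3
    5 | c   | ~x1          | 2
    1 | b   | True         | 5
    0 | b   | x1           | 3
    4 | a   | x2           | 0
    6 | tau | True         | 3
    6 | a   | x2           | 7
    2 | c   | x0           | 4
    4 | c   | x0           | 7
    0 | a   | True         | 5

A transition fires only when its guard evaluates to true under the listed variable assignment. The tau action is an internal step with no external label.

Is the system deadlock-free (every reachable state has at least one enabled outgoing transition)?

Answer: DEADLOCK-FREE

Analysis:
R = {0,2,3,5}
  0: a→5  [1 out]
  2: b→3  [1 out]
  3: b→3  [1 out]
  5: c→2  [1 out]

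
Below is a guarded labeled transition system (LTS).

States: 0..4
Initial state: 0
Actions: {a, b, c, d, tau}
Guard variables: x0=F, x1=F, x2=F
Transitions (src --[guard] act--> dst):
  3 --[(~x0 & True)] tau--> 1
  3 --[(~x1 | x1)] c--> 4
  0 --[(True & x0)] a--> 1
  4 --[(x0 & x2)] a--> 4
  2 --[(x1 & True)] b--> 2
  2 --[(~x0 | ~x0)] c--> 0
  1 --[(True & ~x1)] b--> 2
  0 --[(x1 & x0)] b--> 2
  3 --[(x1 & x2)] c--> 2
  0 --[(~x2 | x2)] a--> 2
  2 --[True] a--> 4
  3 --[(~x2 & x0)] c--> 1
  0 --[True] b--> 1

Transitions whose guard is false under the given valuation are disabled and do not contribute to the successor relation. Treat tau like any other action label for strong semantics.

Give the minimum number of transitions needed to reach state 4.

Answer: 2

Trace:
Breadth-first toward 4:
  Layer 0: {0}
  Layer 1: {1,2}
  Layer 2: {4}
depth(4)=2, e.g. a·a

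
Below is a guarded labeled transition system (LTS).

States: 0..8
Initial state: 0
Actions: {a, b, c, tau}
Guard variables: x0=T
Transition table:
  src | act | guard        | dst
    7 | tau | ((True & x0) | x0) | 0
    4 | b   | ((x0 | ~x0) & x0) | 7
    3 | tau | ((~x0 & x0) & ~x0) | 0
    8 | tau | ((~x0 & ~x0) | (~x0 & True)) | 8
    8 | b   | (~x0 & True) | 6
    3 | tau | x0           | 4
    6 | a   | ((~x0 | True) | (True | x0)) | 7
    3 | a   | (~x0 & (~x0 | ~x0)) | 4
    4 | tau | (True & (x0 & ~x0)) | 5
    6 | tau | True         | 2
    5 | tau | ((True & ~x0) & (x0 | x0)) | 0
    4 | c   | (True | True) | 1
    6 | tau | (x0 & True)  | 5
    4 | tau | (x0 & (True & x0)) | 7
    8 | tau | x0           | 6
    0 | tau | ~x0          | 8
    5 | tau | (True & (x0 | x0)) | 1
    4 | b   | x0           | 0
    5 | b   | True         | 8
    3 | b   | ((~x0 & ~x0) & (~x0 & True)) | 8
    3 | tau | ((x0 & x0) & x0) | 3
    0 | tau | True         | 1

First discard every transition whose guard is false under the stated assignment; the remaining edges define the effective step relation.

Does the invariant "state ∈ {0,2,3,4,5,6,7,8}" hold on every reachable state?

Answer: INVARIANT VIOLATED at state 1

Trace:
Inv-set: {0,2,3,4,5,6,7,8}
R = {0,1}
  0: ok
  1: ✗ unsafe
witness against invariant: tau → 1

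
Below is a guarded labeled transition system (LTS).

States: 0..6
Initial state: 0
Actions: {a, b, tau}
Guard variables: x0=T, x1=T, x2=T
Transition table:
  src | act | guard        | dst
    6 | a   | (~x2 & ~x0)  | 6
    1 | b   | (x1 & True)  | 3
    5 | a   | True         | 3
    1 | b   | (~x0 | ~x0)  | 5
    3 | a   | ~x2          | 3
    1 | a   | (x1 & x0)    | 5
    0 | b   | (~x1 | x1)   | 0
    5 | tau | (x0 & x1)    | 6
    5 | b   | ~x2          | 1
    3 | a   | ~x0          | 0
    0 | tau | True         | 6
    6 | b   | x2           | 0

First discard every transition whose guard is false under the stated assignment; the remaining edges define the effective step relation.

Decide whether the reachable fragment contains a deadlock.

Answer: DEADLOCK-FREE

Trace:
Reach set: {0,6}
  0: b→0  tau→6  [deg 2]
  6: b→0  [deg 1]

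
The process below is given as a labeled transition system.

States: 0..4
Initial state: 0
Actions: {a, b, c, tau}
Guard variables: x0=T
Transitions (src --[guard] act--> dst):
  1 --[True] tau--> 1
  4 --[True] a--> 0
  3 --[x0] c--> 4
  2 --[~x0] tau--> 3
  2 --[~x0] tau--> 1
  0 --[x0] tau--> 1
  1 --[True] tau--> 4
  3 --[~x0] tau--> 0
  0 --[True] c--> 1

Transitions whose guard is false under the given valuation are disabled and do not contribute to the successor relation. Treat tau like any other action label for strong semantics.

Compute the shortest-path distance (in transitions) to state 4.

BFS to 4:
  Layer 0: {0}
  Layer 1: {1}
  Layer 2: {4}
4 enters at depth 2; path c·tau

Answer: 2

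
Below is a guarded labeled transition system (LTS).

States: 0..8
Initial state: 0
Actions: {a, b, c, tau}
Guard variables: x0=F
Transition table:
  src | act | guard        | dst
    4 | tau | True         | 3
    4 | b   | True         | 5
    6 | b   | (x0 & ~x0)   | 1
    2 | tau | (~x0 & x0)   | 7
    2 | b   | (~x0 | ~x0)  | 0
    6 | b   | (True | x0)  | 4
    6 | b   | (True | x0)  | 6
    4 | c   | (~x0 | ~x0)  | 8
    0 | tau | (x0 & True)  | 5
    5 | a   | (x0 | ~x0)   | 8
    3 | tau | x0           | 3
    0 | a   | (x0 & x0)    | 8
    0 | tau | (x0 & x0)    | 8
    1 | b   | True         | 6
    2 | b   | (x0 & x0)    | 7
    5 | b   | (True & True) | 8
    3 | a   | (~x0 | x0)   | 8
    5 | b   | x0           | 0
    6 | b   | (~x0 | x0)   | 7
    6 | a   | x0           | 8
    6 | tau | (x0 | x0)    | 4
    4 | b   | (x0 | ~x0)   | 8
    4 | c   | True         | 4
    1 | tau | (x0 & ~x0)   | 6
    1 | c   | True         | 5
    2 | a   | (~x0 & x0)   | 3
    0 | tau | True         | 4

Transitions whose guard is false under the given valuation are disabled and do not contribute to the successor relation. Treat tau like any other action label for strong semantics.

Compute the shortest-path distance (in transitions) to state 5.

Answer: 2

Analysis:
BFS to 5:
  Layer 0: {0}
  Layer 1: {4}
  Layer 2: {3,5,8}
first hit 5 at d=2 via tau·b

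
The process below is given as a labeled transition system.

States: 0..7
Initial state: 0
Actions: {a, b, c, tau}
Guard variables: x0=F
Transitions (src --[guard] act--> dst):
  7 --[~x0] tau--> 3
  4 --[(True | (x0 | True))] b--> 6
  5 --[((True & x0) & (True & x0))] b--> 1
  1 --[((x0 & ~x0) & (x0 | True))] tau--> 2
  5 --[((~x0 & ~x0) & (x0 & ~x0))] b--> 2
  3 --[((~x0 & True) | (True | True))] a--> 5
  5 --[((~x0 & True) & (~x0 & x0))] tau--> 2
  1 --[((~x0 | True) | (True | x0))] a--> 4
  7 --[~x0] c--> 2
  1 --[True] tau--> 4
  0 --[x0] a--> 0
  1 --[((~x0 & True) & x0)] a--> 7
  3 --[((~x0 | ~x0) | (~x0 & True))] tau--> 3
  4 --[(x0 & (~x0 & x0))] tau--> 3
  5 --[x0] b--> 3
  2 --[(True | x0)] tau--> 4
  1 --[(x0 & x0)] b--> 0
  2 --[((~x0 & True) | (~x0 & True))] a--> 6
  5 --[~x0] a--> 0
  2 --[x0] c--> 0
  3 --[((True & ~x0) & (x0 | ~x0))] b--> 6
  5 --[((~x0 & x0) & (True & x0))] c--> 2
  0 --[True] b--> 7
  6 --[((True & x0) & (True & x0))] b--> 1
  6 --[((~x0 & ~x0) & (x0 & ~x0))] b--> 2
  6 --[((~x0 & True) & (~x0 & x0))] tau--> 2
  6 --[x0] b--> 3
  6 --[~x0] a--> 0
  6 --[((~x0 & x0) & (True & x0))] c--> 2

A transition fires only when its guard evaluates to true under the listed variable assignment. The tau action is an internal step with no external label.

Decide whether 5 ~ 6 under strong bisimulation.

Answer: BISIMILAR

Analysis:
Refine partition for ~:
  round 0: {{0,1,2,3,4,5,6,7}}
  round 1: {{0,4},{1,2},{3},{5,6},{7}}
  round 2: {{0},{1},{2},{3},{4},{5,6},{7}}
stable after 3 split(s): 7 block(s)
[5]={5,6}  [6]={5,6}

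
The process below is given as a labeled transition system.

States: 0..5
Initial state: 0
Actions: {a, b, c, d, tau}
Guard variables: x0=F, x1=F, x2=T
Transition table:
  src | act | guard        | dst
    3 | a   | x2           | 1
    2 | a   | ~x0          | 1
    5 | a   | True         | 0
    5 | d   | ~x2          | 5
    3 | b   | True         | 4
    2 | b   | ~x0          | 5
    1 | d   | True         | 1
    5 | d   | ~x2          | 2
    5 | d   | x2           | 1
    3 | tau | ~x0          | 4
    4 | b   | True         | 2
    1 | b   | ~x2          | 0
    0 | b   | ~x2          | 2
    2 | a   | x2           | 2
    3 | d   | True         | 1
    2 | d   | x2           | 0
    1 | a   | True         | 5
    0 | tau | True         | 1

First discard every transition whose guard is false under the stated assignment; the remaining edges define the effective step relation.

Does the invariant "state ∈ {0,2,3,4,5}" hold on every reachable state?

Allowed set {0,2,3,4,5}
R = {0,1,5}
  0: ok
  1: ✗ unsafe
  5: ok
witness against invariant: tau → 1

Answer: INVARIANT VIOLATED at state 1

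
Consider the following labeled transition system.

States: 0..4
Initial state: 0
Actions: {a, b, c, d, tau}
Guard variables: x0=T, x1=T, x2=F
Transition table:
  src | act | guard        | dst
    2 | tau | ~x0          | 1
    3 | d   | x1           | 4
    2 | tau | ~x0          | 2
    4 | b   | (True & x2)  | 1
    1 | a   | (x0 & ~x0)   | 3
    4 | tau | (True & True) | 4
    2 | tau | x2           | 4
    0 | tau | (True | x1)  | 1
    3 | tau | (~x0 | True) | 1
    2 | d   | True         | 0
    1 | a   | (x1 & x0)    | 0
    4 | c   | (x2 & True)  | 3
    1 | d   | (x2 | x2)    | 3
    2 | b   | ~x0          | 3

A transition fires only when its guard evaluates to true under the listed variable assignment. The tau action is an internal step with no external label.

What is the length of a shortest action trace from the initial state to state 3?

Breadth-first toward 3:
  depth 0: {0}
  depth 1: {1}
3 never appears.

Answer: UNREACHABLE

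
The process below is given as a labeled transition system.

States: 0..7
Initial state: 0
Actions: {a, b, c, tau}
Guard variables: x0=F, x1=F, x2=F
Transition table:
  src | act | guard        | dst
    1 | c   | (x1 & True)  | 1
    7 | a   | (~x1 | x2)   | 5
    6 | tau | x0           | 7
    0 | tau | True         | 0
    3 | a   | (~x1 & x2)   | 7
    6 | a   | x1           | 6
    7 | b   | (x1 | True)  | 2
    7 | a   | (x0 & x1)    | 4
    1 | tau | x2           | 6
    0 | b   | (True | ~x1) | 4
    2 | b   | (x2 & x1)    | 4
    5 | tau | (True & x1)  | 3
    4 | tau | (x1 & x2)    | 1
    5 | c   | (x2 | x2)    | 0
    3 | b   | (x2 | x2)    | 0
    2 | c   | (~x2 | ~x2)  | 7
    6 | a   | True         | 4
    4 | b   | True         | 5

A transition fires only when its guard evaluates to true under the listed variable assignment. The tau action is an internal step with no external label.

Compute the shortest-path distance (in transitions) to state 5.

Breadth-first toward 5:
  Layer 0: {0}
  Layer 1: {4}
  Layer 2: {5}
depth(5)=2, e.g. b·b

Answer: 2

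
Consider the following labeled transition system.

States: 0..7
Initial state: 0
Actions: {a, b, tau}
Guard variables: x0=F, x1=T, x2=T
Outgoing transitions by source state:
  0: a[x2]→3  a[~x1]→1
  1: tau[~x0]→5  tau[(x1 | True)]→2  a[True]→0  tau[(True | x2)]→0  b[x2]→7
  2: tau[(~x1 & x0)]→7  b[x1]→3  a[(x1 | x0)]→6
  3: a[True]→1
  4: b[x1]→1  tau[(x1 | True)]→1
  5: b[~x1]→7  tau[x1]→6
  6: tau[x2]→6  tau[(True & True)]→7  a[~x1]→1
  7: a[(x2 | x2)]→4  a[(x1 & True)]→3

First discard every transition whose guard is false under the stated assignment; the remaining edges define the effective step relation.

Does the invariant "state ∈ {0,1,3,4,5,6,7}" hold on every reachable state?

Inv-set: {0,1,3,4,5,6,7}
Reachable = {0,1,2,3,4,5,6,7}
  0: safe
  1: safe
  2: VIOLATES
  3: safe
  4: safe
  5: safe
  6: safe
  7: safe
witness against invariant: a·a·tau → 2

Answer: INVARIANT VIOLATED at state 2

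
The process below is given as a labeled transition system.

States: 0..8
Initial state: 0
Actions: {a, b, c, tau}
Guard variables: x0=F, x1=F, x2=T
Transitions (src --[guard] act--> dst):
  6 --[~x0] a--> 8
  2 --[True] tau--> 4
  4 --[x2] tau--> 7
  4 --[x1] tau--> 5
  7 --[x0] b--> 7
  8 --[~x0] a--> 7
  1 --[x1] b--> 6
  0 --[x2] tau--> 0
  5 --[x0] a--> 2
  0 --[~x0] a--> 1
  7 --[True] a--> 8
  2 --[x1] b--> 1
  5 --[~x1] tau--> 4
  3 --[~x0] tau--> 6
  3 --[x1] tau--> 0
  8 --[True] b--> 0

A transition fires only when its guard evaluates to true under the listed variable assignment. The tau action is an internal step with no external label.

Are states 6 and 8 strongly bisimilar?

Refine partition for ~:
  π0 = {{0,1,2,3,4,5,6,7,8}}
  π1 = {{0},{1},{2,3,4,5},{6,7},{8}}
  π2 = {{0},{1},{2,5},{3,4},{6,7},{8}}
Fixed point at round 3; 6 class(es).
class of 6: {6,7}; class of 8: {8}

Answer: NOT BISIMILAR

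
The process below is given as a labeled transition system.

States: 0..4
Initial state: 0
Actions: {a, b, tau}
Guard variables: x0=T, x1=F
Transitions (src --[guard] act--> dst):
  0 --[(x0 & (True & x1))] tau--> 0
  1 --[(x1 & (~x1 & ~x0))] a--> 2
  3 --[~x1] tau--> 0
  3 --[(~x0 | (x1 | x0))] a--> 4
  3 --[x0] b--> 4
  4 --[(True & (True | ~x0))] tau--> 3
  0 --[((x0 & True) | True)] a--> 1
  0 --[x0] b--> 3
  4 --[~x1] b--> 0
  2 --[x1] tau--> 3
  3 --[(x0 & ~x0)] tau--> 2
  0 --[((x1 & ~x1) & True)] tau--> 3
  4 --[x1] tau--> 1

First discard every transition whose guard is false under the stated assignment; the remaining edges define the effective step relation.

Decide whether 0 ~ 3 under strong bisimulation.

Answer: NOT BISIMILAR

Trace:
Compute ~ classes (split until stable):
  π0 = {{0,1,2,3,4}}
  π1 = {{0},{1,2},{3},{4}}
Fixed point at round 2; 4 class(es).
[0]={0}  [3]={3}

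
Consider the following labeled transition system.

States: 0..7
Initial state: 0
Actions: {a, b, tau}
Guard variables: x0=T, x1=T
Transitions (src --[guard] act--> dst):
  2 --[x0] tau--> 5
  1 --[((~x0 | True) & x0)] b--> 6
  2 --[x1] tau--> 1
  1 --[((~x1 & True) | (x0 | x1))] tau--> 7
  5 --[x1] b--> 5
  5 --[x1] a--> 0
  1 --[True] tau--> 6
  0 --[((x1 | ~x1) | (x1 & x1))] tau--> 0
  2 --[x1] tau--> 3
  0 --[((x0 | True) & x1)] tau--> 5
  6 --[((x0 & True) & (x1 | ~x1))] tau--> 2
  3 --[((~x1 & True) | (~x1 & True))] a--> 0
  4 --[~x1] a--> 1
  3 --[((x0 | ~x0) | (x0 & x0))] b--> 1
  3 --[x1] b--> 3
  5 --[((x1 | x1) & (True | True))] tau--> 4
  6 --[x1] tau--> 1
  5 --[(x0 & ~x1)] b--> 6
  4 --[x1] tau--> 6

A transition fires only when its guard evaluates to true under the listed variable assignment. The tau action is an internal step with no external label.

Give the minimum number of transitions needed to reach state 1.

Answer: 4

Trace:
Breadth-first toward 1:
  Layer 0: {0}
  Layer 1: {5}
  Layer 2: {4}
  Layer 3: {6}
  Layer 4: {1,2}
1 enters at depth 4; path tau·tau·tau·tau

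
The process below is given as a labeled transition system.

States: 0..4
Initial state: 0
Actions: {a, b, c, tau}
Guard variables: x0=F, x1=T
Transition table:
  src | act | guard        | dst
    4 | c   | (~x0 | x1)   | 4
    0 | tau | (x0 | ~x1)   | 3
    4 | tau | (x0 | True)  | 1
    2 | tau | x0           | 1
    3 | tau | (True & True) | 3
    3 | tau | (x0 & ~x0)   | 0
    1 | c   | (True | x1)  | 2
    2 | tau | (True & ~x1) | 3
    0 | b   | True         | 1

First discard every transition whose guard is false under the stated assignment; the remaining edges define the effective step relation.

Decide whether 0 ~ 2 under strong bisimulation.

Compute ~ classes (split until stable):
  π0 = {{0,1,2,3,4}}
  π1 = {{0},{1},{2},{3},{4}}
5 equivalence class(es) (converged in 2)
[0]={0}  [2]={2}

Answer: NOT BISIMILAR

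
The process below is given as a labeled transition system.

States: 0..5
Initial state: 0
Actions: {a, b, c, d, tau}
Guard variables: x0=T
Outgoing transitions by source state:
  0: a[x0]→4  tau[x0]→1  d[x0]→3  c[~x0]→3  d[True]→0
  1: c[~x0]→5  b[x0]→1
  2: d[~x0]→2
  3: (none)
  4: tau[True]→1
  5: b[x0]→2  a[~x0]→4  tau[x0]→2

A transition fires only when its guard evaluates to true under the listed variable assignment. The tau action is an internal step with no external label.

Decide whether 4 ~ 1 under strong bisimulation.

Answer: NOT BISIMILAR

Analysis:
Refine partition for ~:
  round 0: {{0,1,2,3,4,5}}
  round 1: {{0},{1},{2,3},{4},{5}}
5 equivalence class(es) (converged in 2)
class of 4: {4}; class of 1: {1}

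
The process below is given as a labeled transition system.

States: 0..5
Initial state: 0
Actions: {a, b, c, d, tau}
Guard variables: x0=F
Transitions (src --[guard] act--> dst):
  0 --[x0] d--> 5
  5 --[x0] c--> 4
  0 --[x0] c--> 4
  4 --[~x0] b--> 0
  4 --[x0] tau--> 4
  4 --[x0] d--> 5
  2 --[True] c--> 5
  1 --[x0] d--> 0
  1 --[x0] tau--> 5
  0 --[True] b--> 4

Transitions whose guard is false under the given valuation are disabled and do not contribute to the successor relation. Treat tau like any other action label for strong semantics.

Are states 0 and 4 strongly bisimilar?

Refine partition for ~:
  π0 = {{0,1,2,3,4,5}}
  π1 = {{0,4},{1,3,5},{2}}
3 equivalence class(es) (converged in 2)
0∈{0,4}, 4∈{0,4}

Answer: BISIMILAR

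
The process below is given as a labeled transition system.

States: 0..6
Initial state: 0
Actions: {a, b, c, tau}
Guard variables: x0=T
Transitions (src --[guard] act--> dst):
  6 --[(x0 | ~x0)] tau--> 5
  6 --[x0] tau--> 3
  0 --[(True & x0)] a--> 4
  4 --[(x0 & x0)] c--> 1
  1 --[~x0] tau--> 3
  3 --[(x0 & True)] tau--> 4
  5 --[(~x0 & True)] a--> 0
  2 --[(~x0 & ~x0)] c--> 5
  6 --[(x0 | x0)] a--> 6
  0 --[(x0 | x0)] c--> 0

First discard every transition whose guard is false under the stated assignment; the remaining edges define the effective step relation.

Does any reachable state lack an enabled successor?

Reach set: {0,1,4}
  0: a→4  c→0  [2 exit(s)]
  1: ∅  [deadlock]
  4: c→1  [1 exit(s)]
Path to 1: a·c

Answer: DEADLOCK at state 1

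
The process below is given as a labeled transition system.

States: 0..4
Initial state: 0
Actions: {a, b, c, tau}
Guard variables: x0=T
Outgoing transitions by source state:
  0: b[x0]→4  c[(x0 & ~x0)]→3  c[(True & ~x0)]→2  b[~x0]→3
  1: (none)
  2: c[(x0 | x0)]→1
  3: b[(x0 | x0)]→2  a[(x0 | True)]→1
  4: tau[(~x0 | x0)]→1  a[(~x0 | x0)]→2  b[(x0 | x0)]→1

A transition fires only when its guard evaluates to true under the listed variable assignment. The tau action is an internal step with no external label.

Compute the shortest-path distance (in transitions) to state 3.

Breadth-first toward 3:
  depth 0: {0}
  depth 1: {4}
  depth 2: {1,2}
3 never appears.

Answer: UNREACHABLE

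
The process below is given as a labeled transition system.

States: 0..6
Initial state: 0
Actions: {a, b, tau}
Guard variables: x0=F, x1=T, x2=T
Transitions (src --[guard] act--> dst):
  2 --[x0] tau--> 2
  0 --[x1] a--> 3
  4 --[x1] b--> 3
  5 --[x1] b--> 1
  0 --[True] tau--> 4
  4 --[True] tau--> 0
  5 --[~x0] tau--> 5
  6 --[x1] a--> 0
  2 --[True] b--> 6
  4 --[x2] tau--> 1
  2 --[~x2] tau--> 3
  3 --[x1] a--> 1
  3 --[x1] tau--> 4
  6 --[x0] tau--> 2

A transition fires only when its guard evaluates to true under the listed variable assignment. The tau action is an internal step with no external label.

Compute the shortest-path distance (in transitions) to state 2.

Answer: UNREACHABLE

Working:
Layered search for 2:
  Layer 0: {0}
  Layer 1: {3,4}
  Layer 2: {1}
2 never appears.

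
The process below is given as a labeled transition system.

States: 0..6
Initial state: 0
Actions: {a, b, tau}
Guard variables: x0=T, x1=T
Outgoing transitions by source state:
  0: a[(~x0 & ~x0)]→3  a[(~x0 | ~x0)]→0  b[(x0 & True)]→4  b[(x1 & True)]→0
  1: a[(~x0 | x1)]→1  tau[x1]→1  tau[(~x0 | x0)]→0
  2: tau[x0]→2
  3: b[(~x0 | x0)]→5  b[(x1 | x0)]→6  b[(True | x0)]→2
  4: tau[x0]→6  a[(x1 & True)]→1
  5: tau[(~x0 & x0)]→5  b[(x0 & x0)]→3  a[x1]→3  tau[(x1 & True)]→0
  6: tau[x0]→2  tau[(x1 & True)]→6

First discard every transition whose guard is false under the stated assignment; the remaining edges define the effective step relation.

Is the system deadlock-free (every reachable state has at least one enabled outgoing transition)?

Answer: DEADLOCK-FREE

Trace:
Reach set: {0,1,2,4,6}
  0: b→0  b→4  [2 exit(s)]
  1: a→1  tau→0  tau→1  [3 exit(s)]
  2: tau→2  [1 exit(s)]
  4: a→1  tau→6  [2 exit(s)]
  6: tau→2  tau→6  [2 exit(s)]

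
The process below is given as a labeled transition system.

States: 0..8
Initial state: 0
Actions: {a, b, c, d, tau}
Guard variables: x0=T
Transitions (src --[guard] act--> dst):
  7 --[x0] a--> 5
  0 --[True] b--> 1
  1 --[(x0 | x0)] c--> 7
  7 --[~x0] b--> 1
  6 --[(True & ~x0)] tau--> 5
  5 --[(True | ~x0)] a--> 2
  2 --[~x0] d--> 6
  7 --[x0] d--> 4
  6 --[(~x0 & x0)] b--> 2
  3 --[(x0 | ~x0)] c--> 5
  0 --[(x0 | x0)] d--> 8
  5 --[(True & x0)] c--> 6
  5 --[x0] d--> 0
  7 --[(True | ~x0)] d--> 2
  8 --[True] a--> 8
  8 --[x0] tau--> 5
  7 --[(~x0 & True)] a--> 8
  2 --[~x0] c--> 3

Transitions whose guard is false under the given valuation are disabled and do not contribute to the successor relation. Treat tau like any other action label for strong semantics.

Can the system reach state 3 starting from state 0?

Answer: UNREACHABLE

Analysis:
12 transition(s) survive guard evaluation.
L0 = {0}
L1 = {1,8}  cumulative {0,1,8}
L2 = {5,7}  cumulative {0,1,5,7,8}
L3 = {2,4,6}  cumulative {0,1,2,4,5,6,7,8}
Reach set: {0,1,2,4,5,6,7,8}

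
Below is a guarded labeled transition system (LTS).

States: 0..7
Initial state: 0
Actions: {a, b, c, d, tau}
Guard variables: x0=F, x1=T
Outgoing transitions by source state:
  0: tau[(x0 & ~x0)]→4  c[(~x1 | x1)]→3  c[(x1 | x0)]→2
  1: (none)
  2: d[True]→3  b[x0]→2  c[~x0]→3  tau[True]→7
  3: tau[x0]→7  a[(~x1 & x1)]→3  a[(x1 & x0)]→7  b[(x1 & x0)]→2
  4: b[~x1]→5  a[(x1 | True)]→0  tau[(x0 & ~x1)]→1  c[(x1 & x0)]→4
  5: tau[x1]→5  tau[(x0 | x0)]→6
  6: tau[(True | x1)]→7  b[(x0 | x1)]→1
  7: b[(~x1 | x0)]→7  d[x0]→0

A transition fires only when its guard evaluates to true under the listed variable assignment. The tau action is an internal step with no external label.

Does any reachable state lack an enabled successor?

R = {0,2,3,7}
  0: c→2  c→3  [2 out]
  2: c→3  d→3  tau→7  [3 out]
  3: ∅  [no exit]
  7: ∅  [no exit]
trace reaching 3: c

Answer: DEADLOCK at state 3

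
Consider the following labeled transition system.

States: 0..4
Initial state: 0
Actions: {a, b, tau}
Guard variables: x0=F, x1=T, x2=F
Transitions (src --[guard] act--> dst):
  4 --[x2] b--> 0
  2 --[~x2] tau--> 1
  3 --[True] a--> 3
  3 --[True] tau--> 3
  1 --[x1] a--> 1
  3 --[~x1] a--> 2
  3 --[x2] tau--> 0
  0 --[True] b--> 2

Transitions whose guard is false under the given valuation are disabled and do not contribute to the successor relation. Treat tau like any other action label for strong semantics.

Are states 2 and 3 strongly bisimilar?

Refine partition for ~:
  P[0] = {{0,1,2,3,4}}
  P[1] = {{0},{1},{2},{3},{4}}
5 equivalence class(es) (converged in 2)
2∈{2}, 3∈{3}

Answer: NOT BISIMILAR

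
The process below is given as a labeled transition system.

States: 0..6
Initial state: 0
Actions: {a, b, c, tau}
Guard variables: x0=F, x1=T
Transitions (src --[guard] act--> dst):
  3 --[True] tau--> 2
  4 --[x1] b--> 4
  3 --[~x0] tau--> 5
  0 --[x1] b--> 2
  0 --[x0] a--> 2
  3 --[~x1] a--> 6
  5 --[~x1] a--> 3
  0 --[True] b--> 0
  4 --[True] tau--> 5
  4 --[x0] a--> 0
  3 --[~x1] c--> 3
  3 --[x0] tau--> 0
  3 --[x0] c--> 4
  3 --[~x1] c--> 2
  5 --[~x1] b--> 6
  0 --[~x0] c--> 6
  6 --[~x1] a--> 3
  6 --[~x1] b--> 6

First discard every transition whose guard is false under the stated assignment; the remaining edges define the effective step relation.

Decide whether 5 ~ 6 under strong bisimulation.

Answer: BISIMILAR

Analysis:
Compute ~ classes (split until stable):
  round 0: {{0,1,2,3,4,5,6}}
  round 1: {{0},{1,2,5,6},{3},{4}}
Fixed point at round 2; 4 class(es).
[5]={1,2,5,6}  [6]={1,2,5,6}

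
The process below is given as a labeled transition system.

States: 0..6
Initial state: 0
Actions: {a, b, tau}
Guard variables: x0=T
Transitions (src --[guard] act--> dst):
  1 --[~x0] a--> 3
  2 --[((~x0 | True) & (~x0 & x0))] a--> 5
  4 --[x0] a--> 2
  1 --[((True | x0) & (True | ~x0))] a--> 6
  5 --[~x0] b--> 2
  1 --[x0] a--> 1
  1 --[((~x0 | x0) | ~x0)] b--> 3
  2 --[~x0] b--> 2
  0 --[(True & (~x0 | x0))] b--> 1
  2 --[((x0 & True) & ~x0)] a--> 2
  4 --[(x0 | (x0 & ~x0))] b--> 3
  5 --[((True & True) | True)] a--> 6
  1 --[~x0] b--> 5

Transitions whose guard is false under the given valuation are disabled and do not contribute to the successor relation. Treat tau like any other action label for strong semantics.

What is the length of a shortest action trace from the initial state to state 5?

Layered search for 5:
  depth 0: {0}
  depth 1: {1}
  depth 2: {3,6}
5 never appears.

Answer: UNREACHABLE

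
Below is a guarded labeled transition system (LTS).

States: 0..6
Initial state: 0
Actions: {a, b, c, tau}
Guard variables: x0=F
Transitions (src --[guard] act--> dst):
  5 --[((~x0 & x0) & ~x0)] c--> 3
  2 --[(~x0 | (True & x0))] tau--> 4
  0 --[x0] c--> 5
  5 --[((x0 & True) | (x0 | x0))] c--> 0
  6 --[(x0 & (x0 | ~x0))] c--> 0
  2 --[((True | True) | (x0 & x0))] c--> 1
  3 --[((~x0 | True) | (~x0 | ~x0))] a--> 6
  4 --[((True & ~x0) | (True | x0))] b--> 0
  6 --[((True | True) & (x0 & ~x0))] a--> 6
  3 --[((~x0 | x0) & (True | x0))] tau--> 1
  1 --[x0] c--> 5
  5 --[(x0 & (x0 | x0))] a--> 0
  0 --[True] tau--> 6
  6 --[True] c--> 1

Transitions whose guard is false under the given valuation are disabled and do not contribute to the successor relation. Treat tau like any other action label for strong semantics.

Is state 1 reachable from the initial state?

Answer: REACHABLE

Trace:
7 transition(s) survive guard evaluation.
depth 0: {0}
depth 1: {6}  cumulative {0,6}
depth 2: {1}  cumulative {0,1,6}
R = {0,1,6}
Path to 1: tau·c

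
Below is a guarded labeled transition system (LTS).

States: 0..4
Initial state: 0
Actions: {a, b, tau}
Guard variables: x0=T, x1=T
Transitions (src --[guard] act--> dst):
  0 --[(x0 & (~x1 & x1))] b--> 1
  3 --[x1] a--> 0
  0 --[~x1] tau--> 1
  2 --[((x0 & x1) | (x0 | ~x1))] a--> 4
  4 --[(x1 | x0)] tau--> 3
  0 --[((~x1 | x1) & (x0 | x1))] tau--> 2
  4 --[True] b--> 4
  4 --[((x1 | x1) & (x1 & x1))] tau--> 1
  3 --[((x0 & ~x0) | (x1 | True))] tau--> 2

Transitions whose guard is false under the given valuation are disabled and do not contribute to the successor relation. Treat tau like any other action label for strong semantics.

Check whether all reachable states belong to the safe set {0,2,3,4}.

Inv-set: {0,2,3,4}
Reach set: {0,1,2,3,4}
  0: safe
  1: outside
  2: safe
  3: safe
  4: safe
reach 1 via tau·a·tau — violates

Answer: INVARIANT VIOLATED at state 1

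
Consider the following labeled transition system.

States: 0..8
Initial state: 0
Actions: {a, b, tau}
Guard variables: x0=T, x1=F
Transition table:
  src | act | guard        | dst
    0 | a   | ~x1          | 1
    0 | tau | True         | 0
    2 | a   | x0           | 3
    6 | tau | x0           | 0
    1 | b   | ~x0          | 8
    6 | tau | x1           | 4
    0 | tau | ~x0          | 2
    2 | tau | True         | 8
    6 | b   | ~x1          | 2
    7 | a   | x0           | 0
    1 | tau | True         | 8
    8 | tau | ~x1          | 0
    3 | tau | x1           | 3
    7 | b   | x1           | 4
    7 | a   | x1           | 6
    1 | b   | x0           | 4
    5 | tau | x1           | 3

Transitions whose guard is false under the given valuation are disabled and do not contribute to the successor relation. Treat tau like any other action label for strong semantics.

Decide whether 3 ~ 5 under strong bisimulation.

Answer: BISIMILAR

Trace:
Compute ~ classes (split until stable):
  P[0] = {{0,1,2,3,4,5,6,7,8}}
  P[1] = {{0,2},{1,6},{3,4,5},{7},{8}}
  P[2] = {{0},{1},{2},{3,4,5},{6},{7},{8}}
stable after 3 split(s): 7 block(s)
3∈{3,4,5}, 5∈{3,4,5}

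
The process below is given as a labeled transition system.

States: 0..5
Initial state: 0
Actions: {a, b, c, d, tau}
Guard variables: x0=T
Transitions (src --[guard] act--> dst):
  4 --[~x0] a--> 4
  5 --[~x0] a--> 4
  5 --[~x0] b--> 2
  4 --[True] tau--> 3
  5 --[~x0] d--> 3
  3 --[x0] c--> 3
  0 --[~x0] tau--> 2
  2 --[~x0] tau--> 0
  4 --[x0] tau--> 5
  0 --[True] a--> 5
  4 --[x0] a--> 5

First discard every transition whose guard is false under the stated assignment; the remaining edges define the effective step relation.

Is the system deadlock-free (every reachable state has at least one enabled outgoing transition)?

Reach set: {0,5}
  0: a→5  [1 exit(s)]
  5: ∅  [STUCK]
witness 5: a

Answer: DEADLOCK at state 5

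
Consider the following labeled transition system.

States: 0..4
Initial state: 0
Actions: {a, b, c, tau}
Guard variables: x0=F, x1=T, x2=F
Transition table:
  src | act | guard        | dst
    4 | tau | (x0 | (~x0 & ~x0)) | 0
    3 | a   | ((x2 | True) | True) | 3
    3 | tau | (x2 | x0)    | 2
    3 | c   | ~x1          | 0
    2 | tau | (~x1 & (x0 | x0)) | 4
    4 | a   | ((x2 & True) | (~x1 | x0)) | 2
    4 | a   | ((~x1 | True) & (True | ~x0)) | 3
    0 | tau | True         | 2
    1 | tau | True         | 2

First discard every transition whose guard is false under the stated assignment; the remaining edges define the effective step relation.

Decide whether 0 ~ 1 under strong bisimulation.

Answer: BISIMILAR

Working:
Compute ~ classes (split until stable):
  π0 = {{0,1,2,3,4}}
  π1 = {{0,1},{2},{3},{4}}
stable after 2 split(s): 4 block(s)
class of 0: {0,1}; class of 1: {0,1}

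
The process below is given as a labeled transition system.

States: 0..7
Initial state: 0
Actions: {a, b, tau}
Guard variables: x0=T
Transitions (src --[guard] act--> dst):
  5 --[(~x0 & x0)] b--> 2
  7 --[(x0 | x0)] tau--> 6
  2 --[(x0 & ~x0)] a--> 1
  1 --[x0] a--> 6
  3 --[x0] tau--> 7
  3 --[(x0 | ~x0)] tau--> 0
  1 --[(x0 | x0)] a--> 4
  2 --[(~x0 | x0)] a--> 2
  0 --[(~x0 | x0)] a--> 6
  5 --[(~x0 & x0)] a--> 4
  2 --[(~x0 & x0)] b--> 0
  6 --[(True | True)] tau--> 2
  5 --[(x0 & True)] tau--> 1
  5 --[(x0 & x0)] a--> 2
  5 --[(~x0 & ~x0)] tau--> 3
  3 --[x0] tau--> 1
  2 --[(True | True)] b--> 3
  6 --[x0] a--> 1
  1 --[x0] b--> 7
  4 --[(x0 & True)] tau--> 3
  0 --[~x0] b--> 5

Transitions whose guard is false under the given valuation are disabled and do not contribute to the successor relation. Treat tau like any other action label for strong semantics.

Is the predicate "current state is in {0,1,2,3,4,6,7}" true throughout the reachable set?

Inv-set: {0,1,2,3,4,6,7}
Reach set: {0,1,2,3,4,6,7}
  0: ok
  1: ok
  2: ok
  3: ok
  4: ok
  6: ok
  7: ok

Answer: INVARIANT HOLDS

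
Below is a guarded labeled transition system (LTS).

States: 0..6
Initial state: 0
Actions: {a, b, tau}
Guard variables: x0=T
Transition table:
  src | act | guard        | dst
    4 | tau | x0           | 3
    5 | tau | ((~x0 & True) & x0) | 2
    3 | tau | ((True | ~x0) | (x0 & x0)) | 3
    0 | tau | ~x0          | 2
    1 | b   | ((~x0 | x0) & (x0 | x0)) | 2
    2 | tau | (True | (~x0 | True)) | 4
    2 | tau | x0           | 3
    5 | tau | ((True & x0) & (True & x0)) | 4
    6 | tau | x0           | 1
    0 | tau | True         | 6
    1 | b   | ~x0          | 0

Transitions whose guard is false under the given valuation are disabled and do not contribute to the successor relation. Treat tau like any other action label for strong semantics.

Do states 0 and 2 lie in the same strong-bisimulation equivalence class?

Answer: NOT BISIMILAR

Trace:
Refine partition for ~:
  π0 = {{0,1,2,3,4,5,6}}
  π1 = {{0,2,3,4,5,6},{1}}
  π2 = {{0,2,3,4,5},{1},{6}}
  π3 = {{0},{1},{2,3,4,5},{6}}
stable after 4 split(s): 4 block(s)
[0]={0}  [2]={2,3,4,5}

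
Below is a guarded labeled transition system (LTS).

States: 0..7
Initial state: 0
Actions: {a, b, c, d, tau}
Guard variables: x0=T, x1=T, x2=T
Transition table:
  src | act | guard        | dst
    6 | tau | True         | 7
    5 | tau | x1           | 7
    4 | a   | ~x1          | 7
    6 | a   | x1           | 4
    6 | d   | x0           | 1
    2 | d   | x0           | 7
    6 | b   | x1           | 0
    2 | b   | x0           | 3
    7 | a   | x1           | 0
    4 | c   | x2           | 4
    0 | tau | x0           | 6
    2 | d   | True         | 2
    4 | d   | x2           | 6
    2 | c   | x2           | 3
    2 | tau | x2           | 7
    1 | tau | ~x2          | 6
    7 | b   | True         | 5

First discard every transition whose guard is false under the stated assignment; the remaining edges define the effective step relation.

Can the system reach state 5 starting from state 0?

After dropping false guards: 15 live edges.
L0 = {0}
L1 = {6}  cumulative {0,6}
L2 = {1,4,7}  cumulative {0,1,4,6,7}
L3 = {5}  cumulative {0,1,4,5,6,7}
Reach set: {0,1,4,5,6,7}
Path to 5: tau·tau·b

Answer: REACHABLE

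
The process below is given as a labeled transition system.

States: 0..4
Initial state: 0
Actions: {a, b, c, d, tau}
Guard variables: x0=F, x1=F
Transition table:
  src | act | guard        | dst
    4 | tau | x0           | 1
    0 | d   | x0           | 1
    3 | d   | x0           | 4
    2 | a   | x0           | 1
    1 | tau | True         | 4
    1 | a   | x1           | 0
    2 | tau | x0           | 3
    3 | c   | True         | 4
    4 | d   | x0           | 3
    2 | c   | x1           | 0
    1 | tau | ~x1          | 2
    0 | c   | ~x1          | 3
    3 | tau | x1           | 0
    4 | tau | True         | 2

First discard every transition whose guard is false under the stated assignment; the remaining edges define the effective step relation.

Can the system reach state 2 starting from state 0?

After dropping false guards: 5 live edges.
L0 = {0}
L1 = {3}  now seen {0,3}
L2 = {4}  now seen {0,3,4}
L3 = {2}  now seen {0,2,3,4}
R = {0,2,3,4}
witness 2: c·c·tau

Answer: REACHABLE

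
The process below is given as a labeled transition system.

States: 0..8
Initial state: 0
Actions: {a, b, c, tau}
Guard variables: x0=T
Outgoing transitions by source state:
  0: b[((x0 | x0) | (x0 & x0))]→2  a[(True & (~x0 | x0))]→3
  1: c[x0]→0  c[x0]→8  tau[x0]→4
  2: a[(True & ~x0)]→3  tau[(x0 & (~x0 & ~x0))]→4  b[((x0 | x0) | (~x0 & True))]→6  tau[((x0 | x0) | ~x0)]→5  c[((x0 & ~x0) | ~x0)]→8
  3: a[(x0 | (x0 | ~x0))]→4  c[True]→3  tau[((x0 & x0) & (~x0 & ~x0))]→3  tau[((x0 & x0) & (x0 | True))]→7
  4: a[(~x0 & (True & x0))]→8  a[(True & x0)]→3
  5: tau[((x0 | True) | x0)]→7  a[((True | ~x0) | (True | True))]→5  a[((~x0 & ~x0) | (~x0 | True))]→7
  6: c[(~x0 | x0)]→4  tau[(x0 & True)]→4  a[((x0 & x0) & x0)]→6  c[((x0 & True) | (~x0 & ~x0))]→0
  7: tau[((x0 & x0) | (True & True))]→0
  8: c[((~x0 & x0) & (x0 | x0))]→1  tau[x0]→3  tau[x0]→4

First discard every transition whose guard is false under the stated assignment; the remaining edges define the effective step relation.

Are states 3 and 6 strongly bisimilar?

Answer: NOT BISIMILAR

Analysis:
Refine partition for ~:
  P[0] = {{0,1,2,3,4,5,6,7,8}}
  P[1] = {{0},{1},{2},{3,6},{4},{5},{7,8}}
  P[2] = {{0},{1},{2},{3},{4},{5},{6},{7},{8}}
Fixed point at round 3; 9 class(es).
class of 3: {3}; class of 6: {6}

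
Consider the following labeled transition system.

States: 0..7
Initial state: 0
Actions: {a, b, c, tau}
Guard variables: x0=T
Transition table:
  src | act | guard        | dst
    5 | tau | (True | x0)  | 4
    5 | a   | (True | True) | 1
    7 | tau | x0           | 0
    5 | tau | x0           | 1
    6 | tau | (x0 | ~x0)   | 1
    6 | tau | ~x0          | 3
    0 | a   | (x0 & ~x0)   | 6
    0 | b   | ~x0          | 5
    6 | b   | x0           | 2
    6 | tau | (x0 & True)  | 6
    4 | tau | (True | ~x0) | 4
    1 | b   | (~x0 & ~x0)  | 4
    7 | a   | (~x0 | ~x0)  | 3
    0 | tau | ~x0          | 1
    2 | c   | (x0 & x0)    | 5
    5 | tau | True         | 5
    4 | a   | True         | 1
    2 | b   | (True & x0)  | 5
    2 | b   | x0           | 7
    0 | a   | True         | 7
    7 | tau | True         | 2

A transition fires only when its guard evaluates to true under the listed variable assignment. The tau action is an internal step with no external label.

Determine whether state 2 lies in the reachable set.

Answer: REACHABLE

Working:
Guard filter leaves 15 enabled edge(s).
Layer 0: {0}
Layer 1: {7}  now seen {0,7}
Layer 2: {2}  now seen {0,2,7}
Layer 3: {5}  now seen {0,2,5,7}
Layer 4: {1,4}  now seen {0,1,2,4,5,7}
Reachable = {0,1,2,4,5,7}
Path to 2: a·tau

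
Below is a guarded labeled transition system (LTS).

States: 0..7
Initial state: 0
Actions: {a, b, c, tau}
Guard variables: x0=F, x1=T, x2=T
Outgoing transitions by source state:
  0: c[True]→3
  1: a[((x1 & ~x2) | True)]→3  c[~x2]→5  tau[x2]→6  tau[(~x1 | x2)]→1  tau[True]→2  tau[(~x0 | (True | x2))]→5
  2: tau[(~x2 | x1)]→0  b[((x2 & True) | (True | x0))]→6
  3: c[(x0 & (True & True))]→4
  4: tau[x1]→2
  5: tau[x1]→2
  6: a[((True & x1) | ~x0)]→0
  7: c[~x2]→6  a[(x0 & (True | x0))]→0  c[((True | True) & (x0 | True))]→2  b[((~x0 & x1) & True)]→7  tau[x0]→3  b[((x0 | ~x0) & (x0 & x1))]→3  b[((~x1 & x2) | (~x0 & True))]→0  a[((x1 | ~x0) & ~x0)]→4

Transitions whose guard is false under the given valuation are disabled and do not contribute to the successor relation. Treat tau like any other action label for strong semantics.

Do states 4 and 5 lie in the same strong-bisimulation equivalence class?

Refine partition for ~:
  round 0: {{0,1,2,3,4,5,6,7}}
  round 1: {{0},{1},{2},{3},{4,5},{6},{7}}
Fixed point at round 2; 7 class(es).
4∈{4,5}, 5∈{4,5}

Answer: BISIMILAR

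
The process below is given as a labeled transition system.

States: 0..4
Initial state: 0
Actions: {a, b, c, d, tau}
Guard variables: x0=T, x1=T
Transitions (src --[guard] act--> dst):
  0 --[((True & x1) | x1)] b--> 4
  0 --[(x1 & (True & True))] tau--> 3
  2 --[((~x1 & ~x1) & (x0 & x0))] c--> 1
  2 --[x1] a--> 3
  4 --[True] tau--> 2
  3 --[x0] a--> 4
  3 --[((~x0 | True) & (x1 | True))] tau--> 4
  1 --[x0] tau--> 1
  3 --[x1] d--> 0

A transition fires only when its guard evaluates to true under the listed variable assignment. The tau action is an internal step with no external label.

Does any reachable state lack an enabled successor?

Reach set: {0,2,3,4}
  0: b→4  tau→3  [deg 2]
  2: a→3  [deg 1]
  3: a→4  d→0  tau→4  [deg 3]
  4: tau→2  [deg 1]

Answer: DEADLOCK-FREE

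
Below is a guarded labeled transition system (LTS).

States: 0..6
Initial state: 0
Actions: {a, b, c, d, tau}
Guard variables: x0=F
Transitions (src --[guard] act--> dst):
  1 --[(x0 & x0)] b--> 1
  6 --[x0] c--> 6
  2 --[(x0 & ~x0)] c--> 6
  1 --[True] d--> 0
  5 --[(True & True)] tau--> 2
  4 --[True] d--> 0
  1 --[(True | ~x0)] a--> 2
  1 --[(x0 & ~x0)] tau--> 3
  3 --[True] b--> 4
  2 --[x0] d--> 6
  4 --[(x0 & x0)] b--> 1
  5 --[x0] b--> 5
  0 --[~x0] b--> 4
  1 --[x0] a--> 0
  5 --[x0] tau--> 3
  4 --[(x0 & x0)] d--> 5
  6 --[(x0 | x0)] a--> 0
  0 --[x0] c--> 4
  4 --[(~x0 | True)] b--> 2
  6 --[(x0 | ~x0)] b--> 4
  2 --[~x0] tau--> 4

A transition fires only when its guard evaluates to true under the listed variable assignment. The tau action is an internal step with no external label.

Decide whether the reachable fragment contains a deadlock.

Answer: DEADLOCK-FREE

Working:
R = {0,2,4}
  0: b→4  [deg 1]
  2: tau→4  [deg 1]
  4: b→2  d→0  [deg 2]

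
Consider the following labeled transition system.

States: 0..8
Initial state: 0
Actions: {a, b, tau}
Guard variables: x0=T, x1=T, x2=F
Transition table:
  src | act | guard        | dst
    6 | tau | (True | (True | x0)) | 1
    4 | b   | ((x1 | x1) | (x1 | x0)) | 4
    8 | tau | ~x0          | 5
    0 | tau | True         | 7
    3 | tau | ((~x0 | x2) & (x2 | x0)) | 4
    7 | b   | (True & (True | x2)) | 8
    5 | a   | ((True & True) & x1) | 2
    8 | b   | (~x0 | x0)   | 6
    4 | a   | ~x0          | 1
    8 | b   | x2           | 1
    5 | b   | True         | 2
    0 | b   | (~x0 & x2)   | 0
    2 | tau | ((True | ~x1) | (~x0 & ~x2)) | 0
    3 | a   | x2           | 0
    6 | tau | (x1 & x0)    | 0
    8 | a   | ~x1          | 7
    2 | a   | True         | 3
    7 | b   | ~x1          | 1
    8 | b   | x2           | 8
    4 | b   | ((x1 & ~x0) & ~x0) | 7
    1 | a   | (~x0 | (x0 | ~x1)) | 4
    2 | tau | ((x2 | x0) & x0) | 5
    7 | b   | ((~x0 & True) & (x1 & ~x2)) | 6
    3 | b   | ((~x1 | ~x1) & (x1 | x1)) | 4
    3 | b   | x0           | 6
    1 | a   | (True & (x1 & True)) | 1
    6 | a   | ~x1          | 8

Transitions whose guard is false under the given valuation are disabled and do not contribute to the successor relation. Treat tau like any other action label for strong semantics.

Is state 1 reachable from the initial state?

After dropping false guards: 14 live edges.
Layer 0: {0}
Layer 1: {7}  cumulative {0,7}
Layer 2: {8}  cumulative {0,7,8}
Layer 3: {6}  cumulative {0,6,7,8}
Layer 4: {1}  cumulative {0,1,6,7,8}
Layer 5: {4}  cumulative {0,1,4,6,7,8}
R = {0,1,4,6,7,8}
trace reaching 1: tau·b·b·tau

Answer: REACHABLE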